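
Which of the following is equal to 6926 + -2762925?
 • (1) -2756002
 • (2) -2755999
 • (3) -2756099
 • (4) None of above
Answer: 2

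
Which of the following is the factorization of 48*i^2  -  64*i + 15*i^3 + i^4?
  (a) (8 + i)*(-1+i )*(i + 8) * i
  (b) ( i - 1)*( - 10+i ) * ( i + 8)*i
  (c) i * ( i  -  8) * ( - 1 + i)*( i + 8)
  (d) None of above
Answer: a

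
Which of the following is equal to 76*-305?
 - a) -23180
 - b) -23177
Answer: a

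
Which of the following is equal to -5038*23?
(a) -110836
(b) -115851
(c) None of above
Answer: c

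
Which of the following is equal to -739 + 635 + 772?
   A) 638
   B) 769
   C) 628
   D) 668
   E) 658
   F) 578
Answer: D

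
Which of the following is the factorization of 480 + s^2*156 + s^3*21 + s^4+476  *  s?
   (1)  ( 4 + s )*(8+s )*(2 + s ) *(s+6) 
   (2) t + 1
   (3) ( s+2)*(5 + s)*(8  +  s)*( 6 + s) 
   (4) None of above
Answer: 3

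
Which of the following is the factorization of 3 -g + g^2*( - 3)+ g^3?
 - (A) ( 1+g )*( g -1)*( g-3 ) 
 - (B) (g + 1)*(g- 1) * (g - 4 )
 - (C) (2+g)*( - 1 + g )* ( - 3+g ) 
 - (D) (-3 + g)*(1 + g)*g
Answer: A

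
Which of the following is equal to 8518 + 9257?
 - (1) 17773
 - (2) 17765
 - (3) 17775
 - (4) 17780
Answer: 3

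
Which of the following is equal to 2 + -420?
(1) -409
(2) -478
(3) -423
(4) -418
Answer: 4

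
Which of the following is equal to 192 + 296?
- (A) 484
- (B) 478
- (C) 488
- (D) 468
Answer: C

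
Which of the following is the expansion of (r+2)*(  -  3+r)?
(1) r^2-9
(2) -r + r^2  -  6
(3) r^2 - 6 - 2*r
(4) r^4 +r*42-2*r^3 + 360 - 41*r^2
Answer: 2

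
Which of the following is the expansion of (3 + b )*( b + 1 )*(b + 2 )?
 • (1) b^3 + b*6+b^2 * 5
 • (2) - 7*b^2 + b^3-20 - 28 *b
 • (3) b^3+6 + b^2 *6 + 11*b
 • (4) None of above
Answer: 3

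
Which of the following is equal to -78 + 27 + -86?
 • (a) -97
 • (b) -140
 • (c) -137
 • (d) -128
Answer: c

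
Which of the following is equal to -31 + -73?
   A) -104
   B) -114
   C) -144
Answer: A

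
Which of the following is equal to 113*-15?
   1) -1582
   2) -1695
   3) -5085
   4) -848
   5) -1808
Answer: 2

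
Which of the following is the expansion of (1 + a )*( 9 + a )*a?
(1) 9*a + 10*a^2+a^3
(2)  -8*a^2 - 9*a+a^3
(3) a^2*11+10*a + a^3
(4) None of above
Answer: 1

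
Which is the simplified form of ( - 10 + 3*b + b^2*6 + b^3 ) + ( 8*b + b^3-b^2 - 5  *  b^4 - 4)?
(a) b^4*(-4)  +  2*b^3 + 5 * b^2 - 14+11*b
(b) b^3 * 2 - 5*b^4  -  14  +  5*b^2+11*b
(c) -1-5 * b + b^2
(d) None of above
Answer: b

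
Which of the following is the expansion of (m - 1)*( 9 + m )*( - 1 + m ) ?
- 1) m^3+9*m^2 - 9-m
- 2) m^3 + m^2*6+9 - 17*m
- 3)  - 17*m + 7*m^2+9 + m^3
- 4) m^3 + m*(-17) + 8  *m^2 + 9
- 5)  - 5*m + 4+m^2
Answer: 3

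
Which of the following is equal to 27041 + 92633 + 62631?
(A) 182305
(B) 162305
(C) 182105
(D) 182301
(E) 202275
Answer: A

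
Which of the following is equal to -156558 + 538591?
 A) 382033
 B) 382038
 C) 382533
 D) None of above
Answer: A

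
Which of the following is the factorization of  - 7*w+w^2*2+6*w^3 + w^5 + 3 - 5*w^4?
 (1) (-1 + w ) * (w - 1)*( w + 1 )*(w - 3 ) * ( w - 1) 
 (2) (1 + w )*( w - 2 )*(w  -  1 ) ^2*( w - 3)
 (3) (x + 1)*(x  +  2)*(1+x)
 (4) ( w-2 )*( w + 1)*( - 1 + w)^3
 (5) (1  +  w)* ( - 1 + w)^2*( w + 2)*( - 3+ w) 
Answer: 1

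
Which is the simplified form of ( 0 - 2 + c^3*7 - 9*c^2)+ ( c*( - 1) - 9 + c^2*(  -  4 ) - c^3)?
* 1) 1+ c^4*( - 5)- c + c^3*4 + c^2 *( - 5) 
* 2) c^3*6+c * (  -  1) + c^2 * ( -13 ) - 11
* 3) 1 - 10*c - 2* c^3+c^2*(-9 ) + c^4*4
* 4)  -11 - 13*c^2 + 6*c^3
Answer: 2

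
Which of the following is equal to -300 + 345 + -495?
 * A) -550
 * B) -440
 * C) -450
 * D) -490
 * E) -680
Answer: C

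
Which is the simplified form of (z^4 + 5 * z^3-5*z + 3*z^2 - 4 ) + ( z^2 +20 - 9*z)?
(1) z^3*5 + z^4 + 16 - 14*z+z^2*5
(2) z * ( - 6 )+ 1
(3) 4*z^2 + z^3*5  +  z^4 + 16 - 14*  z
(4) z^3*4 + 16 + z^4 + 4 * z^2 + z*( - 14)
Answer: 3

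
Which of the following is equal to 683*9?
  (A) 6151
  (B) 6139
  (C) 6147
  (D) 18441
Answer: C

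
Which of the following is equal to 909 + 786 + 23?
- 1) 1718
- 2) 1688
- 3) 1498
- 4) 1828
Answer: 1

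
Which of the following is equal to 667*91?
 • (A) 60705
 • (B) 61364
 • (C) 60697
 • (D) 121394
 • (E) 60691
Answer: C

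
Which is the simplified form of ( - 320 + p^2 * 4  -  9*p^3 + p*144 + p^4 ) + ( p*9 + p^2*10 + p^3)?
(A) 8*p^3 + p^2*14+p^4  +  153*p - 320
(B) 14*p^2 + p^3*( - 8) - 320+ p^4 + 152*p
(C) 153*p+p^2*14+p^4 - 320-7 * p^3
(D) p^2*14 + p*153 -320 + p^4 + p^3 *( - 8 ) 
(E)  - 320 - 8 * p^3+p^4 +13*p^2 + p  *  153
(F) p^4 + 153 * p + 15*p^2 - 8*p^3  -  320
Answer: D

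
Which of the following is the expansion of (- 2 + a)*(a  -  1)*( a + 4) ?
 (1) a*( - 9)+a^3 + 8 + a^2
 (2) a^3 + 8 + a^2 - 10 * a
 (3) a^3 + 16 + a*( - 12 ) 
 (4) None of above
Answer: 2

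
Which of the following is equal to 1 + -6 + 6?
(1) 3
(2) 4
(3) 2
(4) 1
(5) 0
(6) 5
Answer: 4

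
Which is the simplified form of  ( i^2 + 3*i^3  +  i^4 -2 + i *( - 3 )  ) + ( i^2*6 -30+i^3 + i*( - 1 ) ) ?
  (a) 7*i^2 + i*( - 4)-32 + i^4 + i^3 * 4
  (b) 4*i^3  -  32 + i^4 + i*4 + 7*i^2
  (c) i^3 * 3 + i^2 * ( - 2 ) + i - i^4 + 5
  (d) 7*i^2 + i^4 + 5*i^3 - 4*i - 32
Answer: a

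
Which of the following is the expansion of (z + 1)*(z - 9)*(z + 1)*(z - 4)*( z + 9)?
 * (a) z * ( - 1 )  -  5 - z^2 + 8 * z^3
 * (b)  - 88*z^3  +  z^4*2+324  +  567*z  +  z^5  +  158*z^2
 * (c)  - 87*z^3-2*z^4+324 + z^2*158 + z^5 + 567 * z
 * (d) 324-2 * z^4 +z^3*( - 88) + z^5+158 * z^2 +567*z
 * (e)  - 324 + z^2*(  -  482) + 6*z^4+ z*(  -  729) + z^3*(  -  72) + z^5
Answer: d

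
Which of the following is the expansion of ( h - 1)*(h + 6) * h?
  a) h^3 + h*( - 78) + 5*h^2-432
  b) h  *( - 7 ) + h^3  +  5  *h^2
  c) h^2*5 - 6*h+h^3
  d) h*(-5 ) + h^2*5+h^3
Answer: c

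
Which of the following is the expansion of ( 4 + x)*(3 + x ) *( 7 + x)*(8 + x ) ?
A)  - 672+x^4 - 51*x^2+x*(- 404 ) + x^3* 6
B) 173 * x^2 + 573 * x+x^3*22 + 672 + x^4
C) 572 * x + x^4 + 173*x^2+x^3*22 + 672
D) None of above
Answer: C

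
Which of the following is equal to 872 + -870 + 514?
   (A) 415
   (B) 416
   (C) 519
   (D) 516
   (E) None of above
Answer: D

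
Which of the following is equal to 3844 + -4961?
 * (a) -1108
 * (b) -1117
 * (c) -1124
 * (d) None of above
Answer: b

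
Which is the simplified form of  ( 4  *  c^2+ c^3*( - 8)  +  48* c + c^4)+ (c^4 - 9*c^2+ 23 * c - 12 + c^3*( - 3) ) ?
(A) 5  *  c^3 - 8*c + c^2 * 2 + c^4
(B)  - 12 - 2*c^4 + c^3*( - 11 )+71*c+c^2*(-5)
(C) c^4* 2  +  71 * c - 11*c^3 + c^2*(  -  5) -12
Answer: C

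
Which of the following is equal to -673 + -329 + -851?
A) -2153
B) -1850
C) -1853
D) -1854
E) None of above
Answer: C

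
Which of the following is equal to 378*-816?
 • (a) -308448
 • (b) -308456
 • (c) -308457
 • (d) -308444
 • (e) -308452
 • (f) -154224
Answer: a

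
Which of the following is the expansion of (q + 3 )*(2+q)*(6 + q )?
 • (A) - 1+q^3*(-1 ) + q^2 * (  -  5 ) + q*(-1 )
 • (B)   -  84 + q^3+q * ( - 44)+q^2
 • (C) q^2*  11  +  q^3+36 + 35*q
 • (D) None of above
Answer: D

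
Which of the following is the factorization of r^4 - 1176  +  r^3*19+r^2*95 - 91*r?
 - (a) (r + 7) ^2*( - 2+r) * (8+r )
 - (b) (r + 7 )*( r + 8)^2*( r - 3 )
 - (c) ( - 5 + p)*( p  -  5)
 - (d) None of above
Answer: d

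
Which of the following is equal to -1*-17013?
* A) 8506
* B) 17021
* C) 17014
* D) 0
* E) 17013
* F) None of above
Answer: E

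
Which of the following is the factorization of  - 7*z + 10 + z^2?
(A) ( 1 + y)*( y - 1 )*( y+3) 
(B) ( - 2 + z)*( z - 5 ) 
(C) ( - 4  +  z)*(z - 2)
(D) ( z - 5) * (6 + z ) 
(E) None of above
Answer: B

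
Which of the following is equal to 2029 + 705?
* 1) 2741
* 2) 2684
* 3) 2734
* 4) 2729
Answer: 3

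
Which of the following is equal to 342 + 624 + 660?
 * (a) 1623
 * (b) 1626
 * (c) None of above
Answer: b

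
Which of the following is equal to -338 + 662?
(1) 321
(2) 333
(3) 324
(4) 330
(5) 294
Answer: 3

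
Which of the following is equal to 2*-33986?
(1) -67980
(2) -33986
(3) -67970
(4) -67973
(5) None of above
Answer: 5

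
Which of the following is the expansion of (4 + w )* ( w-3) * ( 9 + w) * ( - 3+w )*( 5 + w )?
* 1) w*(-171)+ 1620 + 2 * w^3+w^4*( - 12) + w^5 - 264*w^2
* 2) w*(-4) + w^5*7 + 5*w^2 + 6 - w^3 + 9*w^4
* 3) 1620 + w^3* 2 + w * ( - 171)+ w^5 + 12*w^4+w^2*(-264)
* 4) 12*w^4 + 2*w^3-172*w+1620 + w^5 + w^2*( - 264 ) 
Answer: 3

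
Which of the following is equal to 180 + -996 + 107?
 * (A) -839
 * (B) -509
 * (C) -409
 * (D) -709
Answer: D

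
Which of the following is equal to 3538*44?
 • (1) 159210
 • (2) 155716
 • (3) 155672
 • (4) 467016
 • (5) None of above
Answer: 3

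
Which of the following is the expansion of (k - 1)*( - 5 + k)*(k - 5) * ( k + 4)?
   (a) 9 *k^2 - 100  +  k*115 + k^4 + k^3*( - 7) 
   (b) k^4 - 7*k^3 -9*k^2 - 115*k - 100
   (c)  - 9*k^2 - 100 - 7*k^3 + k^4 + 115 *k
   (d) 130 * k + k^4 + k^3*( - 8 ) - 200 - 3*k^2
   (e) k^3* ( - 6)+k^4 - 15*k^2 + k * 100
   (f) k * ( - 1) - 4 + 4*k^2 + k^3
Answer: c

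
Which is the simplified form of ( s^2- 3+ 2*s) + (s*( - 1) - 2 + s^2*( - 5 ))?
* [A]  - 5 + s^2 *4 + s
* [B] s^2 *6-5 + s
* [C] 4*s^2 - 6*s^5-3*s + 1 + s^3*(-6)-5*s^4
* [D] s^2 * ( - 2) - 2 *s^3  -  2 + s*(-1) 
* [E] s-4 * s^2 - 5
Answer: E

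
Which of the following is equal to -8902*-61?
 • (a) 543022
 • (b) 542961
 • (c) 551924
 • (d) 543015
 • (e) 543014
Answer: a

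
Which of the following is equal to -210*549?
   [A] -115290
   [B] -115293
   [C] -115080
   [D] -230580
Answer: A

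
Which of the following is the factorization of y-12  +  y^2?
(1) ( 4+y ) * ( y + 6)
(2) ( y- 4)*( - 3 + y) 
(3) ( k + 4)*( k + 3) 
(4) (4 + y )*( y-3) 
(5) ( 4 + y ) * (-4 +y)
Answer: 4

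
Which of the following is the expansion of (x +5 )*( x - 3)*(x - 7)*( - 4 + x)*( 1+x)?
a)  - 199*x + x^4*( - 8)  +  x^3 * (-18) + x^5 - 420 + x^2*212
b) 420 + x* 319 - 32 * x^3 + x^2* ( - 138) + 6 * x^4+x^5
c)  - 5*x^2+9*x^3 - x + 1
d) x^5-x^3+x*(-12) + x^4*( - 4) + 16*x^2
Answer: a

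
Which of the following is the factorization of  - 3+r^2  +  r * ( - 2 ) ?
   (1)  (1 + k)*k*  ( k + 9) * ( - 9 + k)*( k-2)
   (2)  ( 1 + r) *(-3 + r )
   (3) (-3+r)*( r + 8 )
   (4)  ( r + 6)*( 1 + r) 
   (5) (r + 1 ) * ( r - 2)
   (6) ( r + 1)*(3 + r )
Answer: 2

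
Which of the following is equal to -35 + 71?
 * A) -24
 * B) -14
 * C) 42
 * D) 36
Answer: D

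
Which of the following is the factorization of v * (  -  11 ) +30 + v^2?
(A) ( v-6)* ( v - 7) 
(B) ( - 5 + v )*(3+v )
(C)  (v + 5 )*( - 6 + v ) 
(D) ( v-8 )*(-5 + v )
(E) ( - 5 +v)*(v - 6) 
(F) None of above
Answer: E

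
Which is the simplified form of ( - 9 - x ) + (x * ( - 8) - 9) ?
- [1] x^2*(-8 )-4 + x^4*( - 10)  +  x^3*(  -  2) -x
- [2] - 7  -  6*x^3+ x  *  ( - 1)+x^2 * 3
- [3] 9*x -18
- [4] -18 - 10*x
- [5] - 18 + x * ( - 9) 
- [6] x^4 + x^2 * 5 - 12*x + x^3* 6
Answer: 5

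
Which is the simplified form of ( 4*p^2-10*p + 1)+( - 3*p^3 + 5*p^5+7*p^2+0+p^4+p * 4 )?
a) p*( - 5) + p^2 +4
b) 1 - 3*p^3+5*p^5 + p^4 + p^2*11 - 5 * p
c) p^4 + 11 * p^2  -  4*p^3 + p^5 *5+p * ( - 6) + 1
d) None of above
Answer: d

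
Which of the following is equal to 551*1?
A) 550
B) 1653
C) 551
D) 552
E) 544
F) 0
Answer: C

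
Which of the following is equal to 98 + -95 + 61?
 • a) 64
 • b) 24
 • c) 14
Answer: a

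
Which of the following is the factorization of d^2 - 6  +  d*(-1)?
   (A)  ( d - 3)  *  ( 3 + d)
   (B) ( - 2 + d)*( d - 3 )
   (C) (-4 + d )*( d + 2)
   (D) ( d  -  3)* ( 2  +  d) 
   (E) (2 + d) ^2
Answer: D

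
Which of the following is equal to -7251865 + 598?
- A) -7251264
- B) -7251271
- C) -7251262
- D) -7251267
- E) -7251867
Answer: D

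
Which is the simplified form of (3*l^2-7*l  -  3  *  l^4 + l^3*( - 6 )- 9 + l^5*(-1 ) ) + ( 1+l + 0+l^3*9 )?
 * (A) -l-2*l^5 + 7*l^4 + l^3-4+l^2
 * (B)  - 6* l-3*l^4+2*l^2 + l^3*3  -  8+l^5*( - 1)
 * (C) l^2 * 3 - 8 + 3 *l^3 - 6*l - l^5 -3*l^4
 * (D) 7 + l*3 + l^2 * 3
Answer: C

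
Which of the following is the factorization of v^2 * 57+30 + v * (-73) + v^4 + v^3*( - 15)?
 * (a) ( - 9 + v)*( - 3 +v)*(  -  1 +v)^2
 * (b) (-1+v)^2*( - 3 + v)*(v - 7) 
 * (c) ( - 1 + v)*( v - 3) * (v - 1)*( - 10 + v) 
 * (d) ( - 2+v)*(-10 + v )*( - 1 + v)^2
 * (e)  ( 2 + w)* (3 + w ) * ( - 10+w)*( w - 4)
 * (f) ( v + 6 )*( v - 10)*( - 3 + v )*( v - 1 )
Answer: c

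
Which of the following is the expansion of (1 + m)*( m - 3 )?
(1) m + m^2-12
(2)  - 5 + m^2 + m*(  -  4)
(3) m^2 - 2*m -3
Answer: 3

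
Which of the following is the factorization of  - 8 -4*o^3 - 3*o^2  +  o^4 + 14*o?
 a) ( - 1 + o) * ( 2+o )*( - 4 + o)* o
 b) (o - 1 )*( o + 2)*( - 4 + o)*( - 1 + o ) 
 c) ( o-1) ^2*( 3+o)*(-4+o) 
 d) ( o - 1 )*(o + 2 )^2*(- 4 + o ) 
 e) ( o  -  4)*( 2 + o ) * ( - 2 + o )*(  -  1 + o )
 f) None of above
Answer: b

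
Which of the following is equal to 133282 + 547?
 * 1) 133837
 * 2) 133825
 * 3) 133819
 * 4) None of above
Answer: 4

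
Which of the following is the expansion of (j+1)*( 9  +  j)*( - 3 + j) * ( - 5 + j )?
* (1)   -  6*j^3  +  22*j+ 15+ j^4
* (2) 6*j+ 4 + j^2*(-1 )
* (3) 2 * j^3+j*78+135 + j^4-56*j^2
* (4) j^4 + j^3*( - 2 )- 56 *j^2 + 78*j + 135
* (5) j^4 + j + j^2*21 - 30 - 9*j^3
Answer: 3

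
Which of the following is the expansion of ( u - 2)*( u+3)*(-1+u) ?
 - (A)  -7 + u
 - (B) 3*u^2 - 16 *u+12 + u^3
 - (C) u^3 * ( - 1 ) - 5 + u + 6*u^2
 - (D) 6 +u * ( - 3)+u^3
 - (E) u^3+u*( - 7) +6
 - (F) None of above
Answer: E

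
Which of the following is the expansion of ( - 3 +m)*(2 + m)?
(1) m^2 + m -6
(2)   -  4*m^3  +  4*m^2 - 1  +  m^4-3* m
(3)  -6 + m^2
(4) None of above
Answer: 4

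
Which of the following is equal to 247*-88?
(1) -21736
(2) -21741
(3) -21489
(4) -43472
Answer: 1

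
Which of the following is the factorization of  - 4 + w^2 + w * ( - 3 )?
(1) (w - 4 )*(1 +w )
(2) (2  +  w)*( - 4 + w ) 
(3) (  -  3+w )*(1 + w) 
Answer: 1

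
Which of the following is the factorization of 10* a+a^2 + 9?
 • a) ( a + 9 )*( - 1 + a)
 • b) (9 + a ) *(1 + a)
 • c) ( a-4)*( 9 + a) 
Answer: b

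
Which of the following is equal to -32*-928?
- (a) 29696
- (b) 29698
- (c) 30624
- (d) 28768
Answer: a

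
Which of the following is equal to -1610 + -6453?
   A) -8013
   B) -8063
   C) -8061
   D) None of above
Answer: B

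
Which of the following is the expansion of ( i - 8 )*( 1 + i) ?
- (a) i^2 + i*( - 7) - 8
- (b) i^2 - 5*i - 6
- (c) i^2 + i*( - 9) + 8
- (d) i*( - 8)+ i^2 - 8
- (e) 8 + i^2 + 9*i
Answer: a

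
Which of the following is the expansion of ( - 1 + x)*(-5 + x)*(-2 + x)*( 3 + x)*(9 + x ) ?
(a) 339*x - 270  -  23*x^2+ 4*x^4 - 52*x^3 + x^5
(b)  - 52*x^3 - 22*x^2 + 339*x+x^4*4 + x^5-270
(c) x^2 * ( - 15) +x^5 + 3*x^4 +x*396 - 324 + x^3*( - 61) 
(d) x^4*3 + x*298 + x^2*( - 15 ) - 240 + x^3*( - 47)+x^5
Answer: b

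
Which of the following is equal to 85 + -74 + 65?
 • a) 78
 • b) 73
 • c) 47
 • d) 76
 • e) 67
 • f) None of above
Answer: d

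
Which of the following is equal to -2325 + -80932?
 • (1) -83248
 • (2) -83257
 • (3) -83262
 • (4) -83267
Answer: 2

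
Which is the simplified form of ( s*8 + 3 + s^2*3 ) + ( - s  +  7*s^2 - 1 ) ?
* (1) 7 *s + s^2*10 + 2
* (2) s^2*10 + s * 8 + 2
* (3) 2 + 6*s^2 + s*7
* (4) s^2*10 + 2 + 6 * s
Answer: 1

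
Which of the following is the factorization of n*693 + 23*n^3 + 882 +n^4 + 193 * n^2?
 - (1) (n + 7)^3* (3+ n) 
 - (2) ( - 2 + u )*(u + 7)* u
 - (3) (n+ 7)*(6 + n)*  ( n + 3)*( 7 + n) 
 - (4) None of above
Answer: 3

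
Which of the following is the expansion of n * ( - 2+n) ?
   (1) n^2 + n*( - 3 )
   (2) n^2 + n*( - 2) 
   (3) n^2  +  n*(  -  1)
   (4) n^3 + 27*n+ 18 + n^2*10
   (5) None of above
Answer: 2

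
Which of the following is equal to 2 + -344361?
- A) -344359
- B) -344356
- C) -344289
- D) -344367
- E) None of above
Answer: A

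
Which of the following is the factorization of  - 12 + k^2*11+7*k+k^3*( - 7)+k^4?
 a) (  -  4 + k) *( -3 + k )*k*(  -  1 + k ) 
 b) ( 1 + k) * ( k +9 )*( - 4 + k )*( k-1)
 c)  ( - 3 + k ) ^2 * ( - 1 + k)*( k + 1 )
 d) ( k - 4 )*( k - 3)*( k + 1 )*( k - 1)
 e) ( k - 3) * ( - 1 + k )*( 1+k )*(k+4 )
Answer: d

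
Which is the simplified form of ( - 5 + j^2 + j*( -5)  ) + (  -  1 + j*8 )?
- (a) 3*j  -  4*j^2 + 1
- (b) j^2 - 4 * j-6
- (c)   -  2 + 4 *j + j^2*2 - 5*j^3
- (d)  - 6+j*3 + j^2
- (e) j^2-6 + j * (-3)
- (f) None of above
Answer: d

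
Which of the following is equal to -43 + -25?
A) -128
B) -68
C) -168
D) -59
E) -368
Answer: B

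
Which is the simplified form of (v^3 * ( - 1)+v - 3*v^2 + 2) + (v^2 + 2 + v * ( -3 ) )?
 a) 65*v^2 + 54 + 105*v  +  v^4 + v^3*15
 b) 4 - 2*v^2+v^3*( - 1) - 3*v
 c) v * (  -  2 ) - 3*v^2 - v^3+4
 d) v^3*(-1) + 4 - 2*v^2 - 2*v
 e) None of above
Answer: d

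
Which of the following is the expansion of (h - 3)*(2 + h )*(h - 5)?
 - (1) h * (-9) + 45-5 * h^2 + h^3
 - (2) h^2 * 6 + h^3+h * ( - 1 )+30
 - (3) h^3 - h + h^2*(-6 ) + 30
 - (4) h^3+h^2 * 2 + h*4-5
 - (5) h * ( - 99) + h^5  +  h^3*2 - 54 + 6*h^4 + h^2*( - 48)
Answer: 3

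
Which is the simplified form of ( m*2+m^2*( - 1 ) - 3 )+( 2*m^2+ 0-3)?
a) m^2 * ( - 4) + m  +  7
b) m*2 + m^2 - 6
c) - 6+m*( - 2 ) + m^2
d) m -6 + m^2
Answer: b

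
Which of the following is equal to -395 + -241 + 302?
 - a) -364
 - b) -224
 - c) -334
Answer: c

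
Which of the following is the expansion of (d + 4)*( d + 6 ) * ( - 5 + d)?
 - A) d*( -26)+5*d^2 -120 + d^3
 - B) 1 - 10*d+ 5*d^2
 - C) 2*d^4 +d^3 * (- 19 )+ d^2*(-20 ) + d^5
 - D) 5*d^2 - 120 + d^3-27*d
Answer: A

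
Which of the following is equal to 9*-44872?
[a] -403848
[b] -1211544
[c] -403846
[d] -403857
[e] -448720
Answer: a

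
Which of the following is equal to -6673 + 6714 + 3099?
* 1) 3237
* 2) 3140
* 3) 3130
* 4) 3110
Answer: 2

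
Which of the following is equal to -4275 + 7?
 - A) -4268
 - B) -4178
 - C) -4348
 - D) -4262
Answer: A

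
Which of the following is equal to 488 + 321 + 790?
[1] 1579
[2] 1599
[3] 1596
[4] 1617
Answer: 2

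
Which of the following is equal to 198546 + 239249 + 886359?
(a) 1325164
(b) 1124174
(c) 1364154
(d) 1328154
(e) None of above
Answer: e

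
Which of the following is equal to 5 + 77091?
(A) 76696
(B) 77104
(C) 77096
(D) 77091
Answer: C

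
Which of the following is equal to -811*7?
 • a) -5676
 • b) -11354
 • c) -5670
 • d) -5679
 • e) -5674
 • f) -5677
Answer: f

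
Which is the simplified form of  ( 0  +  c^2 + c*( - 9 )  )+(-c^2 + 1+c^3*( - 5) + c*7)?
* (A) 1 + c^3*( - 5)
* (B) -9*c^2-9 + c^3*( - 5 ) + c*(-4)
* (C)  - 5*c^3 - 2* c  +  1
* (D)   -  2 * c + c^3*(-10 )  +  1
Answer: C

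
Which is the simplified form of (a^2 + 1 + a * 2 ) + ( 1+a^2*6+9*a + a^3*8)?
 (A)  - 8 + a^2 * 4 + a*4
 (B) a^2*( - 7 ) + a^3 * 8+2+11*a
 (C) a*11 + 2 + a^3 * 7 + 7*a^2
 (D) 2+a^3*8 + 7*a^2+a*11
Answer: D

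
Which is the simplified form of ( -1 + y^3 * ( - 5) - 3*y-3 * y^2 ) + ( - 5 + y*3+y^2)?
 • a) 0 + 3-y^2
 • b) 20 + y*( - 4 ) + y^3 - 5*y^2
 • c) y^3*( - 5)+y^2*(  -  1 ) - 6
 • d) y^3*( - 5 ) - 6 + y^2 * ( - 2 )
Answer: d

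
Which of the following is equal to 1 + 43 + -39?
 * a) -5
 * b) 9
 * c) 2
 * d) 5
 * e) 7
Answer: d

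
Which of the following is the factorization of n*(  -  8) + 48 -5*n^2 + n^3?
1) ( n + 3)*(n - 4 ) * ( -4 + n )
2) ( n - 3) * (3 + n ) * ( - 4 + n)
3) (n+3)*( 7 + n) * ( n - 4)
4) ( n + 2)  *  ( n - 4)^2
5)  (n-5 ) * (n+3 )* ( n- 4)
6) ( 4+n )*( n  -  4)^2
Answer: 1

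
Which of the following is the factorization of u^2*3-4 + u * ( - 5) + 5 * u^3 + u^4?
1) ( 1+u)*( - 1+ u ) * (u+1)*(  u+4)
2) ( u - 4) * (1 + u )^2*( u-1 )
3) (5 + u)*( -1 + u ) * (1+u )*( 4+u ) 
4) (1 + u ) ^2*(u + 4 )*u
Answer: 1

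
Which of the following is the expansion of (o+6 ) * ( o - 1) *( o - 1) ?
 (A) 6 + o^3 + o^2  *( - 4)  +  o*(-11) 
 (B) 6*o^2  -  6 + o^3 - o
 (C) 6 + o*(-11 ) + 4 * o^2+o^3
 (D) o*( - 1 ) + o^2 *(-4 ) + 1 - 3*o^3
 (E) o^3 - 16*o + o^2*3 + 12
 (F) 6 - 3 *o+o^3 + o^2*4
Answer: C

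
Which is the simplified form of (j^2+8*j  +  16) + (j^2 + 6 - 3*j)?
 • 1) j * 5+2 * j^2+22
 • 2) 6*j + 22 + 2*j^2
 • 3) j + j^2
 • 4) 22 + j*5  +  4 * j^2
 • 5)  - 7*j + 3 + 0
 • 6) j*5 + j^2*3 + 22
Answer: 1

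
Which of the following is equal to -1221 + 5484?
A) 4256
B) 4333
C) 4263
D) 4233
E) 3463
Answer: C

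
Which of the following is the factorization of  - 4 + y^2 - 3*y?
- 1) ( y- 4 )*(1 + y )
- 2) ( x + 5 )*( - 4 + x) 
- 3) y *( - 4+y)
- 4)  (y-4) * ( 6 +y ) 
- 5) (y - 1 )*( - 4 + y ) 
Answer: 1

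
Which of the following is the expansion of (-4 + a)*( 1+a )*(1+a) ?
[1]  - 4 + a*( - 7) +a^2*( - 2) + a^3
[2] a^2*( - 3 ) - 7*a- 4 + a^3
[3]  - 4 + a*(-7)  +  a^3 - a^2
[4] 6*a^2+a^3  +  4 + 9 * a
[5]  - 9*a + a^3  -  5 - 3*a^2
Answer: 1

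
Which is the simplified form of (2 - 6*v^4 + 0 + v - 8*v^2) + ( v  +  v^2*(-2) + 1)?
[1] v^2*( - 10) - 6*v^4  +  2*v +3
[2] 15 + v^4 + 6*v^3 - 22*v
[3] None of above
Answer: 1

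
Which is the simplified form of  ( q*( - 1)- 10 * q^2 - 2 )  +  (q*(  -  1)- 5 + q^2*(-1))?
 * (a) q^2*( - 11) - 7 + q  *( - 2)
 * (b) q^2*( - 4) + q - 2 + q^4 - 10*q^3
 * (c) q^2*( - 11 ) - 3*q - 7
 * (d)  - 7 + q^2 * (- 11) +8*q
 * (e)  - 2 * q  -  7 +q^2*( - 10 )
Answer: a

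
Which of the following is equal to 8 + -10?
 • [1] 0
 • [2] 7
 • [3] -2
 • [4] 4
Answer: 3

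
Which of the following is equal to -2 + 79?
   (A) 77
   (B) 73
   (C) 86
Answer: A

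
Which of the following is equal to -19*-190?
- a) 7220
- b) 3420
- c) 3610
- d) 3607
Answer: c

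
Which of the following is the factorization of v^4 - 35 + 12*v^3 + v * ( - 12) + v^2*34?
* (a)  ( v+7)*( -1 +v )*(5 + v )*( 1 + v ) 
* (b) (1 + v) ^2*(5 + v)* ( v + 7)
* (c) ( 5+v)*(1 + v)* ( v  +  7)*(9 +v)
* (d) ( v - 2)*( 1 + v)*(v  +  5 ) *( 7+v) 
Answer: a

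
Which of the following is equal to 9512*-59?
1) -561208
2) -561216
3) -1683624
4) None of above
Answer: 1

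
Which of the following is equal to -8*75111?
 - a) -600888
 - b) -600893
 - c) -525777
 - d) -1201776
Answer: a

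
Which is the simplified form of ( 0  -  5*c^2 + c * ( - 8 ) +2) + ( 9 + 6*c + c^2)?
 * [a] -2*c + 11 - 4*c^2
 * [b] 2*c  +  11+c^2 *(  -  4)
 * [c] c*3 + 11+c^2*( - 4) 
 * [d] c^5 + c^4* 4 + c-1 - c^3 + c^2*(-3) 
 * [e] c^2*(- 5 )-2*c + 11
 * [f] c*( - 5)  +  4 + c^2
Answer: a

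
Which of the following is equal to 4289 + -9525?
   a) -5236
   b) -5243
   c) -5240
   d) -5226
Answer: a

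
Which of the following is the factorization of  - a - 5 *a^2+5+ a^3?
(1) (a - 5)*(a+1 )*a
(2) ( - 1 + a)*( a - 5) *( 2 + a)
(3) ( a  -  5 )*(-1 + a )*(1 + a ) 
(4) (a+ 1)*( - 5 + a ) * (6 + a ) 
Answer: 3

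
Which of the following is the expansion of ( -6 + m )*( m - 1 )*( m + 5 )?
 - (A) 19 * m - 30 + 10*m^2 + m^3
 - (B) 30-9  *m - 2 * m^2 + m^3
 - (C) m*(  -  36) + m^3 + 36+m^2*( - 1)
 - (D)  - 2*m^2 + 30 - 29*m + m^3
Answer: D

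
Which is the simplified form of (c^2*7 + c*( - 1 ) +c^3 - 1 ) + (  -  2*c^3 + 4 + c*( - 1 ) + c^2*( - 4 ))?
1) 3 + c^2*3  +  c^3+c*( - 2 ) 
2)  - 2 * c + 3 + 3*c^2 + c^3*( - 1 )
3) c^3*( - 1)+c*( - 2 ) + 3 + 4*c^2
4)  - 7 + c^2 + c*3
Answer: 2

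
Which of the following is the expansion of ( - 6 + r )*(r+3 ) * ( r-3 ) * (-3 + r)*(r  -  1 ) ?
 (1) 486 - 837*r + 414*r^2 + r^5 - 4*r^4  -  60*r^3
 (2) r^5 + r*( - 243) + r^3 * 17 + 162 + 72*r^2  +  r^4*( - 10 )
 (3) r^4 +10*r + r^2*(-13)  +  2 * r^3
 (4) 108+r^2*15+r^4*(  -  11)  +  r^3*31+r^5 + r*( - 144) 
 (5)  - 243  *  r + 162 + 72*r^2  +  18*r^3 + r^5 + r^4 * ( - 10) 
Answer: 5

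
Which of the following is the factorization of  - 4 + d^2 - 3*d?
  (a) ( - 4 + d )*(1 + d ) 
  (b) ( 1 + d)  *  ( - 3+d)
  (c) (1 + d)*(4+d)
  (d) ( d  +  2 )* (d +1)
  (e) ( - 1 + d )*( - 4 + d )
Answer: a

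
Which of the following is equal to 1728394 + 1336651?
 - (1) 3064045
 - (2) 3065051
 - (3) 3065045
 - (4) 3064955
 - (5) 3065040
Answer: 3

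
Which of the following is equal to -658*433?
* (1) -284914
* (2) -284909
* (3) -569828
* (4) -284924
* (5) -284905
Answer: 1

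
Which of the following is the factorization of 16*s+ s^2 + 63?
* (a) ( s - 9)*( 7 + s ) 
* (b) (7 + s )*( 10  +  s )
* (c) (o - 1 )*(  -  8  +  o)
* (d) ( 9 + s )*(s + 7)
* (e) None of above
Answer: d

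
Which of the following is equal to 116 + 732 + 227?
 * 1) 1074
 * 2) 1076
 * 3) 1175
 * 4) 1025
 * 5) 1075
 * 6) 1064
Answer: 5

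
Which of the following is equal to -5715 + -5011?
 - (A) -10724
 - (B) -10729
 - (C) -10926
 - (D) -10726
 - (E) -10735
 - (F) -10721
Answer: D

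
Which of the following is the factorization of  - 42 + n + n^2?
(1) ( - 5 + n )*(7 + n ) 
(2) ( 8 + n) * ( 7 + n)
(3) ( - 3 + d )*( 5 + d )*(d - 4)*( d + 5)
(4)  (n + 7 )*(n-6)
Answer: 4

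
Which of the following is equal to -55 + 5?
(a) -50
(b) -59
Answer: a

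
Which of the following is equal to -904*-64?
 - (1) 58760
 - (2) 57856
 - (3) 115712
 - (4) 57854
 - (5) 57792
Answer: 2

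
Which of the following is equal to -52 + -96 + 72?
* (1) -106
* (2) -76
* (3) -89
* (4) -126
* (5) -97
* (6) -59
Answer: 2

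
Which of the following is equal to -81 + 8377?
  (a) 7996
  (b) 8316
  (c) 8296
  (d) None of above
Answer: c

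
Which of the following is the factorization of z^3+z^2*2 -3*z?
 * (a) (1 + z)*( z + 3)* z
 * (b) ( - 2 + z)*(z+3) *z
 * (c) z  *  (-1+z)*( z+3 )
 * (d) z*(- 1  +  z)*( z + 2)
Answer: c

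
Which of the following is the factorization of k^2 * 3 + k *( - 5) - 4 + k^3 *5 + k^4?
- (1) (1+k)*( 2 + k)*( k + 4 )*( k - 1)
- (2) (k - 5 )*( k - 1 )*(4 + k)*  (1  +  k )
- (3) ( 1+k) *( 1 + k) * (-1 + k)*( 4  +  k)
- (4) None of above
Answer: 3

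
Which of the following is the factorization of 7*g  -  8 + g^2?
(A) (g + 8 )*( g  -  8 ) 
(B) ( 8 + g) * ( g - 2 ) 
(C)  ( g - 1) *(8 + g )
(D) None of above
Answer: C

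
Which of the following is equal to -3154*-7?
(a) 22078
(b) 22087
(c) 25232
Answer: a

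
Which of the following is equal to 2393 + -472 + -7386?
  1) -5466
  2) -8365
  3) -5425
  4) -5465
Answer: 4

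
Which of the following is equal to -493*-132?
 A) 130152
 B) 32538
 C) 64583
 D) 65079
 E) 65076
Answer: E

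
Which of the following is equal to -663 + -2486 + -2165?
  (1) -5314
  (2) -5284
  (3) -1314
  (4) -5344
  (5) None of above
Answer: 1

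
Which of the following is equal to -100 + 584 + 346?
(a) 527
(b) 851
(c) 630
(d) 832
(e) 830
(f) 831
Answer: e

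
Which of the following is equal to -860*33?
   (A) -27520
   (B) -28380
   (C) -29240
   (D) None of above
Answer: B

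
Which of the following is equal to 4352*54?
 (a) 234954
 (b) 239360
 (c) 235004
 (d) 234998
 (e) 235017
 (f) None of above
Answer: f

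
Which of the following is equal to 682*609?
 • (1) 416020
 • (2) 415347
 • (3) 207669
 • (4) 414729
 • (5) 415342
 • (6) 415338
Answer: 6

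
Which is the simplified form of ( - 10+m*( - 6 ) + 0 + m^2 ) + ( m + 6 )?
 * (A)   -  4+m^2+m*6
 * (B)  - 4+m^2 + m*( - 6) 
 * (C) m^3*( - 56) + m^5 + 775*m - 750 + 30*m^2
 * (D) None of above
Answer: D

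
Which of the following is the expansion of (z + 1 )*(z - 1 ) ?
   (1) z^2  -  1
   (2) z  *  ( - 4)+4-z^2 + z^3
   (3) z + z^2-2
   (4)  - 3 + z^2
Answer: 1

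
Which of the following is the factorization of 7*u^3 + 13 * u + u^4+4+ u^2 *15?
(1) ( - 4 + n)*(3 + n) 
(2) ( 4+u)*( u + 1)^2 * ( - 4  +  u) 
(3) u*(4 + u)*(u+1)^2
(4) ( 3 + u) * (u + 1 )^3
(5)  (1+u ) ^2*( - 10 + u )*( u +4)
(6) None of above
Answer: 6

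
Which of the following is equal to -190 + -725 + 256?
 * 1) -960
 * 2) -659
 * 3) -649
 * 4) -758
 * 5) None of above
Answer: 2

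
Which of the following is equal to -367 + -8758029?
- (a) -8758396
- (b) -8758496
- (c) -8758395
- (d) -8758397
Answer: a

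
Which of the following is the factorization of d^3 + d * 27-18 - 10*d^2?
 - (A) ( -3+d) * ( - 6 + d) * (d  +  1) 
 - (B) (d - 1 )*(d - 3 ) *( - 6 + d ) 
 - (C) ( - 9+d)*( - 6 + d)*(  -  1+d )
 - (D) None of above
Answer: B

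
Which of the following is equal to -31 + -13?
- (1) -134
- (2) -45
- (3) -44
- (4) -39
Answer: 3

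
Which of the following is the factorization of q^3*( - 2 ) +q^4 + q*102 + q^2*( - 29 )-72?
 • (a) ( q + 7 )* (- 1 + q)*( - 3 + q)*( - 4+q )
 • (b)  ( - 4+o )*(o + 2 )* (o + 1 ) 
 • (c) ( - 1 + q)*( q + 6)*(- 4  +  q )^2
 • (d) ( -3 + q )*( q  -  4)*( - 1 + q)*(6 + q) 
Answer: d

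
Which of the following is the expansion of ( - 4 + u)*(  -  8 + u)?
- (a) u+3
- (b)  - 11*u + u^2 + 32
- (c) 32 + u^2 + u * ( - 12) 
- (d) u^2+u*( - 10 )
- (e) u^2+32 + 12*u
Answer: c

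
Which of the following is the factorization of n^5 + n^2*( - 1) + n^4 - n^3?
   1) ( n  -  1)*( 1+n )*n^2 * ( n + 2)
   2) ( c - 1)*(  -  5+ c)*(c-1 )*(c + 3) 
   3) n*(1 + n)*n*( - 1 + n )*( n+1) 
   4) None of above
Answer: 3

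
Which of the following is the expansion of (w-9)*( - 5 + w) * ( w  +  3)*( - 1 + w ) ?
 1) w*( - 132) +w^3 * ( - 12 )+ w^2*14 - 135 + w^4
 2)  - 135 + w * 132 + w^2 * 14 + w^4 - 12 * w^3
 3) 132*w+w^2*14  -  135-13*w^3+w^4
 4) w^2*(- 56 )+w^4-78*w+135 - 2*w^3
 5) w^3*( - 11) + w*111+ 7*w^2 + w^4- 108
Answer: 2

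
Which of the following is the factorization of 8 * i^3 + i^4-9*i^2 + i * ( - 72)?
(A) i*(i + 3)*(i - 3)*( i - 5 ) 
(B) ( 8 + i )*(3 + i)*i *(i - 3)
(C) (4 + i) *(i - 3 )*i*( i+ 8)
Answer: B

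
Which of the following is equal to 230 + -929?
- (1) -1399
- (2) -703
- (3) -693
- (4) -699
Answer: 4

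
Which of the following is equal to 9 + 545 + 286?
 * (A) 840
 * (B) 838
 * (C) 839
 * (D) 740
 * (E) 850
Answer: A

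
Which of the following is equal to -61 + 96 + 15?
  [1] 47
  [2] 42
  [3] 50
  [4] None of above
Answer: 3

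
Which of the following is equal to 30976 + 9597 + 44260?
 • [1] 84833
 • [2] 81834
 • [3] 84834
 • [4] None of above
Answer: 1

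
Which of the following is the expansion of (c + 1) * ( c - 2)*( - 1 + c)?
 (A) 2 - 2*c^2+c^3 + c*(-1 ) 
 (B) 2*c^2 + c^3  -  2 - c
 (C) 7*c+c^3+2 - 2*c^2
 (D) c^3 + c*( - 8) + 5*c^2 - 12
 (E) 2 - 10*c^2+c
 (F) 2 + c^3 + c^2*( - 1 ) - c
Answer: A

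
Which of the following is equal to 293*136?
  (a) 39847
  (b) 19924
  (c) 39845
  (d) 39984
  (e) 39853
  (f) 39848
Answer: f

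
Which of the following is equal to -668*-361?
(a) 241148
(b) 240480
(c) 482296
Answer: a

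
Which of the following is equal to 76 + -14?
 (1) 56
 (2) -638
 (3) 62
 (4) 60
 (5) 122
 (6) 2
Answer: 3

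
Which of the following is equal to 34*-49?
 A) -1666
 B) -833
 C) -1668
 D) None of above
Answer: A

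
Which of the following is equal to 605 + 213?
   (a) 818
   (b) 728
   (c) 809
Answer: a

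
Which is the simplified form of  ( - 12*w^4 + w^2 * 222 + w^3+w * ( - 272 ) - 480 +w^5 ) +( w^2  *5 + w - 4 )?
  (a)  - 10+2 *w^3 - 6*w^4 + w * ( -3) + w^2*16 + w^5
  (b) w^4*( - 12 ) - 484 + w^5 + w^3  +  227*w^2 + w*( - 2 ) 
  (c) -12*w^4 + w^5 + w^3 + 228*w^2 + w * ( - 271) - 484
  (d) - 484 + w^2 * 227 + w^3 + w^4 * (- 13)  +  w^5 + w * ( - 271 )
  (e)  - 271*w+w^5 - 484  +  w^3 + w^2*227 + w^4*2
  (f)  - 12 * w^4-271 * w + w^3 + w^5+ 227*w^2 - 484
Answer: f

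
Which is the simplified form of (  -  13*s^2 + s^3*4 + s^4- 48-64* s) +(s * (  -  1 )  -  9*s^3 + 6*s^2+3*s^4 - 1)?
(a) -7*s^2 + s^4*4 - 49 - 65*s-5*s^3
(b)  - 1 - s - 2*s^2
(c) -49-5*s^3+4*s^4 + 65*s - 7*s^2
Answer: a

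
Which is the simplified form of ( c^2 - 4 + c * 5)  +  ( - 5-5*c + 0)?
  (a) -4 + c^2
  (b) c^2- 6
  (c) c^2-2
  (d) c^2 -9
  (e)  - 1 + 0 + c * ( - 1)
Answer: d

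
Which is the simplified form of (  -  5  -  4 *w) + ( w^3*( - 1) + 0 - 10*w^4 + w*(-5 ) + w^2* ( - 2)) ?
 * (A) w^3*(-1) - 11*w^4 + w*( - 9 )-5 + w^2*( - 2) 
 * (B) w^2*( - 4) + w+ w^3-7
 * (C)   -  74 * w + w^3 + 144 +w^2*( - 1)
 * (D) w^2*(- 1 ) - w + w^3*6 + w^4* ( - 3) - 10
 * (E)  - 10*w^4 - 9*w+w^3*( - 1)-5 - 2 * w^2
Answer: E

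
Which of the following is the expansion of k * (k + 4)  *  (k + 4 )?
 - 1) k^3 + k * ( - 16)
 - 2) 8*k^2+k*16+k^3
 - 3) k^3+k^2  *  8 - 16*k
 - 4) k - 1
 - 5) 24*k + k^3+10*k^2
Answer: 2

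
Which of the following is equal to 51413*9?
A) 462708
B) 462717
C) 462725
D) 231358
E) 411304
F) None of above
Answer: B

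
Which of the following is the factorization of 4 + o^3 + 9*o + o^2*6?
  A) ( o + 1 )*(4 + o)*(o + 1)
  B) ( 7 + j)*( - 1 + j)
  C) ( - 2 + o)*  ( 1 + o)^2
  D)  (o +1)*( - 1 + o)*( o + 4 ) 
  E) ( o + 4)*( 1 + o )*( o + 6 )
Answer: A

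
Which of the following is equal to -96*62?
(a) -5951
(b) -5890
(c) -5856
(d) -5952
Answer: d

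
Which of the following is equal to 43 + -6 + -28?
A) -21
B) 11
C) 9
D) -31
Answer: C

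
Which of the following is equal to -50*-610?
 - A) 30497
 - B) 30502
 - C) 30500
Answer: C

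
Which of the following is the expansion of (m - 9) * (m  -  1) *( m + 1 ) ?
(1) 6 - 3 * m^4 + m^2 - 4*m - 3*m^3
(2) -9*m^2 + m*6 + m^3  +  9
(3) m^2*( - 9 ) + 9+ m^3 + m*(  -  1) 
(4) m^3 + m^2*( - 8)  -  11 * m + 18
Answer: 3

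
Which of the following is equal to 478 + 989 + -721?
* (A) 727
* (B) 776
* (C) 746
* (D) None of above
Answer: C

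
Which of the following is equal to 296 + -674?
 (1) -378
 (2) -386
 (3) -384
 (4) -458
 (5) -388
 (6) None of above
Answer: 1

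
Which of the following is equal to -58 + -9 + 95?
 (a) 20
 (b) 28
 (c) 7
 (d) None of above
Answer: b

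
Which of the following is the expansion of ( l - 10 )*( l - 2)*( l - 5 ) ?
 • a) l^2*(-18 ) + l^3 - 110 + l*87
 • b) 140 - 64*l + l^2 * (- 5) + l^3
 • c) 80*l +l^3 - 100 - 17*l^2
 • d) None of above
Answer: c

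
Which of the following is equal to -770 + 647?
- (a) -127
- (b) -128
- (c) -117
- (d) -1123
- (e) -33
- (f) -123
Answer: f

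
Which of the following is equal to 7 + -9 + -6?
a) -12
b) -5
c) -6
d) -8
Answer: d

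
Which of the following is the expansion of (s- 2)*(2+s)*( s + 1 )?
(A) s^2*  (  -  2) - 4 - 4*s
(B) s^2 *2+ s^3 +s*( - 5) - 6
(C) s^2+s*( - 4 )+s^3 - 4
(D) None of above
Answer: C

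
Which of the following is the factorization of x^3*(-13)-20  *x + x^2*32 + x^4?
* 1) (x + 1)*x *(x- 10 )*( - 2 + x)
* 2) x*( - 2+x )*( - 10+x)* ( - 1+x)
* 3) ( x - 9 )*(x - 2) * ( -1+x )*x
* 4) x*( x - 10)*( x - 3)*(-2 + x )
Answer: 2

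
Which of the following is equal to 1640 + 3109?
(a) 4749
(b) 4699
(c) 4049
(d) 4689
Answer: a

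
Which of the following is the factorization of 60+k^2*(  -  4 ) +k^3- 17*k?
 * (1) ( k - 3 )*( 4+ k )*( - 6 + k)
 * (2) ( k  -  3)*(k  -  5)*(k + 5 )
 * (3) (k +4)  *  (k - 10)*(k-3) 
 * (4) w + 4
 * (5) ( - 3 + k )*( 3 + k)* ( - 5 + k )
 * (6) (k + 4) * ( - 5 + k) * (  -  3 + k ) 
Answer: 6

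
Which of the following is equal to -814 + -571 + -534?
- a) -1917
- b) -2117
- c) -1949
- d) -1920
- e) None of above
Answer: e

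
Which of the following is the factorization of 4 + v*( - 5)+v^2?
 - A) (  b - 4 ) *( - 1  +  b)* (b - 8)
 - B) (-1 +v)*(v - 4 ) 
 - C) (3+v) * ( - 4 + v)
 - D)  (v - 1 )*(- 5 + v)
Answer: B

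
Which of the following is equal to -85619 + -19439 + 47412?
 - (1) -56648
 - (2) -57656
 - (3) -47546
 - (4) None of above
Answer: 4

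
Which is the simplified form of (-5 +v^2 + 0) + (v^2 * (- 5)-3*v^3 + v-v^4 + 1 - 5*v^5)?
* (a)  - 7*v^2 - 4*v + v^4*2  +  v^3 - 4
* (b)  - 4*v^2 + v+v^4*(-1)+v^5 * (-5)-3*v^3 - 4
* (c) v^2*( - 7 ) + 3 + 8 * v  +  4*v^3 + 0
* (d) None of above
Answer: b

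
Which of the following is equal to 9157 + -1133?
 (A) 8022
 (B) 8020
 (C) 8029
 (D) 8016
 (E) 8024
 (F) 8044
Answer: E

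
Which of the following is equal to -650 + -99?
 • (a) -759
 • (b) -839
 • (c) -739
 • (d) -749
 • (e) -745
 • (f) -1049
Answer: d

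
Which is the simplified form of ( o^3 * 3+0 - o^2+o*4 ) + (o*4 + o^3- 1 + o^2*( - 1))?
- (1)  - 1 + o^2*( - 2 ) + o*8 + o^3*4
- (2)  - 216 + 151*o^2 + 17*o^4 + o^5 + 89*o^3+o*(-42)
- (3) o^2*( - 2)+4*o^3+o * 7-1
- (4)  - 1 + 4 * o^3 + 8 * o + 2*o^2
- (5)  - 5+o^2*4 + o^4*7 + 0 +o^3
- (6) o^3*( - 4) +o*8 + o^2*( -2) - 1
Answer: 1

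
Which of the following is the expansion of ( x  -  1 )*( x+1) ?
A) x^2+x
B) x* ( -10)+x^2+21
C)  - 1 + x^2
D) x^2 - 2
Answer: C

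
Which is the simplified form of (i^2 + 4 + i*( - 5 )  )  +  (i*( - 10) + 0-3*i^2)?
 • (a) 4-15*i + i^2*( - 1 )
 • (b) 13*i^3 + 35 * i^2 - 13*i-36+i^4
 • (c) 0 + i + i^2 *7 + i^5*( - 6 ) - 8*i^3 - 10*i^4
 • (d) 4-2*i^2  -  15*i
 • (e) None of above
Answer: d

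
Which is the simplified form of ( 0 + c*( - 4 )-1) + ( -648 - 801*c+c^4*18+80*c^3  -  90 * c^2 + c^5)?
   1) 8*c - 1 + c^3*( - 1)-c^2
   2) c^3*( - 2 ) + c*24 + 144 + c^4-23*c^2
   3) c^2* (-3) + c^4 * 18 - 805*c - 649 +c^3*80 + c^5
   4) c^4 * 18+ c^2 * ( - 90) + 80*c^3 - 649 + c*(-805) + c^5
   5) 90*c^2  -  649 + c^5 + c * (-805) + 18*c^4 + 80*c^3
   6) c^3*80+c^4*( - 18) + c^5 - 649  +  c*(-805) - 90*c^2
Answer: 4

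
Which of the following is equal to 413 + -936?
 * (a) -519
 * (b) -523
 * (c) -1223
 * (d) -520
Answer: b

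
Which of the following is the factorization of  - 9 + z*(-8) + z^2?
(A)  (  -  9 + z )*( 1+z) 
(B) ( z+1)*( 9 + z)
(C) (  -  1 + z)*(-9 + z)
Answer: A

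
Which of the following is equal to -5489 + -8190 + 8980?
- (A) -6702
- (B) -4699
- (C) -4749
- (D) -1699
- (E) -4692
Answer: B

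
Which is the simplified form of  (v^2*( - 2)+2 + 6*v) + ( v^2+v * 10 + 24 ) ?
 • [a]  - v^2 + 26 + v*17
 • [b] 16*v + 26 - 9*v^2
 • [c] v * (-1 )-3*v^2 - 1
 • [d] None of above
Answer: d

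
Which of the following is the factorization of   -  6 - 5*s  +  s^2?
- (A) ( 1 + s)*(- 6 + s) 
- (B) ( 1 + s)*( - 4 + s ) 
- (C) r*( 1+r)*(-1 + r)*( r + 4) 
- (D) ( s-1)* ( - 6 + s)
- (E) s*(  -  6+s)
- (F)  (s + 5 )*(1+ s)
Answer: A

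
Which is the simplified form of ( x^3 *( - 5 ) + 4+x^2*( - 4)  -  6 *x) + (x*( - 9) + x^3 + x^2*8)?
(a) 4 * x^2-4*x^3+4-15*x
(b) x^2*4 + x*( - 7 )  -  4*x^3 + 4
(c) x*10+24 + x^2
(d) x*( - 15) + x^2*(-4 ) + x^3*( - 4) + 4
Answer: a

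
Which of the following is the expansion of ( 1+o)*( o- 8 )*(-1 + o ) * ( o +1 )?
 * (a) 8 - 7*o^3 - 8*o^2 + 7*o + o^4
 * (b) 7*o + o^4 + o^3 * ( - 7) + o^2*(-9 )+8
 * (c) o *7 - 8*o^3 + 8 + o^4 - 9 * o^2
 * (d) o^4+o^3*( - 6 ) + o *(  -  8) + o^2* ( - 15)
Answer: b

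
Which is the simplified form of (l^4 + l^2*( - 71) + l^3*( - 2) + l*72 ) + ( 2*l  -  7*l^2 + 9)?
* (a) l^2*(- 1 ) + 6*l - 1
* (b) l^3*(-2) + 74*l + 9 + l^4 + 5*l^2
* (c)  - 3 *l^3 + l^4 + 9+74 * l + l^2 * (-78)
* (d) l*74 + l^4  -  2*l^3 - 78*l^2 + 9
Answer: d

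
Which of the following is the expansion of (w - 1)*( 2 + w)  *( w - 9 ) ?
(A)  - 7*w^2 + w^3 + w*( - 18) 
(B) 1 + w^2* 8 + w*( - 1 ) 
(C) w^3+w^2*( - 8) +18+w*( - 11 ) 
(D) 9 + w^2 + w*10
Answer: C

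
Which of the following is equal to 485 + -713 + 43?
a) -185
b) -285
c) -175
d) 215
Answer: a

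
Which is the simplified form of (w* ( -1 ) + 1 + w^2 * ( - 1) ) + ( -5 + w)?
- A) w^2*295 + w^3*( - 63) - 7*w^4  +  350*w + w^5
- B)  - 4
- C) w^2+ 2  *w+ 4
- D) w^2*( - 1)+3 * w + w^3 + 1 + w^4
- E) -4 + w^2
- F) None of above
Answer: F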